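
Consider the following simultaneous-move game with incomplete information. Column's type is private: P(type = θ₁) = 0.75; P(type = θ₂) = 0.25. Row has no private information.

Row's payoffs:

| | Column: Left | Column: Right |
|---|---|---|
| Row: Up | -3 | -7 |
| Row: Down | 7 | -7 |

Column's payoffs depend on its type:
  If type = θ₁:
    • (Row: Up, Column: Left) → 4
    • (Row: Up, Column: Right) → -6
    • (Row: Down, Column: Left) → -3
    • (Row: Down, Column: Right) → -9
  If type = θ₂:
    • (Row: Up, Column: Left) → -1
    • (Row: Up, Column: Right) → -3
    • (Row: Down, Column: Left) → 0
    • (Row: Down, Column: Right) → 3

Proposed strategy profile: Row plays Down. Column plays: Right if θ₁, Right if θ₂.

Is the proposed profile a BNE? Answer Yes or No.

No

Row plays Down: E[Down] = 0.75·(-7) + 0.25·(-7) = -7; E[Up] = -7. Best-responding. ✓
Column (type θ₁), facing Down: Left gives -3, Right gives -9. Proposed Right is not best — profitable deviation exists. ✗
Column (type θ₂), facing Down: Left gives 0, Right gives 3. Proposed Right is best. ✓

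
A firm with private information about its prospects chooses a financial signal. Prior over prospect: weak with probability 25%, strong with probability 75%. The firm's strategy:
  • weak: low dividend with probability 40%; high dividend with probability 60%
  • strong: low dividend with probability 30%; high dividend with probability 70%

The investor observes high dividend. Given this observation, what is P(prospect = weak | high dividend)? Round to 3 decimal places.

0.222

P(high dividend) = 0.25·0.6 + 0.75·0.7 = 0.675
P(weak | high dividend) = (0.25·0.6) / 0.675 = 0.15 / 0.675 = 0.222222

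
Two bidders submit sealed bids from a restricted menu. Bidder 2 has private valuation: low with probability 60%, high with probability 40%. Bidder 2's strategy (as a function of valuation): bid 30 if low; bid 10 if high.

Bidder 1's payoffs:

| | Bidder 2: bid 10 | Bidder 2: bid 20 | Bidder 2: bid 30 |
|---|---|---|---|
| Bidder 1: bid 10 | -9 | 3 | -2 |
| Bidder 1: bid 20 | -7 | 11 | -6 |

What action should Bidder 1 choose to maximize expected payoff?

E[bid 10] = 0.6·(-2) + 0.4·(-9) = -4.8
E[bid 20] = 0.6·(-6) + 0.4·(-7) = -6.4
Best response: bid 10 (-4.8 is the largest).

bid 10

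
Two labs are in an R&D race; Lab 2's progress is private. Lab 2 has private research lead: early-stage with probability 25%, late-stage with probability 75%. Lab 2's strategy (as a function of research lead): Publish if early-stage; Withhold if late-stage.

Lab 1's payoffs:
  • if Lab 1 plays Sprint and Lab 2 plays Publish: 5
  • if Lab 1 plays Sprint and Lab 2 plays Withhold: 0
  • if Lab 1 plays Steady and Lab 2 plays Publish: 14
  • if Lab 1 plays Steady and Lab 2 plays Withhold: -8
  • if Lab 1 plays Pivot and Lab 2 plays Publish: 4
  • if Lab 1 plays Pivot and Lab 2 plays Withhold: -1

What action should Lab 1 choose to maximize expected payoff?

Sprint

Compute Lab 1's expected payoff for each action, taking the expectation over Lab 2's type.
E[Sprint] = 0.25·(5) + 0.75·(0) = 1.25
E[Steady] = 0.25·(14) + 0.75·(-8) = -2.5
E[Pivot] = 0.25·(4) + 0.75·(-1) = 0.25
Best response: Sprint (1.25 is the largest).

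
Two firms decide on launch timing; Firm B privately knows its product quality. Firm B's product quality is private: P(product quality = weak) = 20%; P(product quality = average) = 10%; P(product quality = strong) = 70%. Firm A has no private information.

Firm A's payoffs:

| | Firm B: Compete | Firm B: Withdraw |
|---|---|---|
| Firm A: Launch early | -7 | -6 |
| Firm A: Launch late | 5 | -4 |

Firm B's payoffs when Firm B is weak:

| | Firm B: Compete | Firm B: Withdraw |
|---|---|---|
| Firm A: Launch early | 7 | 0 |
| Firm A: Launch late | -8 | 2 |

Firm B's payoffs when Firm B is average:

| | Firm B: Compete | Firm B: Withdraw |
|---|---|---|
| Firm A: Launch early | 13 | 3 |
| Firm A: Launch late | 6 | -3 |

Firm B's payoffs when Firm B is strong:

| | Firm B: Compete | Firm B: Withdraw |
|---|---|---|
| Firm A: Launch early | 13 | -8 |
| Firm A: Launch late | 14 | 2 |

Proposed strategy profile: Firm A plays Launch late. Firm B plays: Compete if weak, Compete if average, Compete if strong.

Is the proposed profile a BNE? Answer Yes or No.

No

A profile is a BNE iff every type of every player is best-responding given beliefs about the other side.
Firm A plays Launch late: E[Launch late] = 0.2·(5) + 0.1·(5) + 0.7·(5) = 5; E[Launch early] = -7. Best-responding. ✓
Firm B (product quality weak), facing Launch late: Compete gives -8, Withdraw gives 2. Proposed Compete is not best — profitable deviation exists. ✗
Firm B (product quality average), facing Launch late: Compete gives 6, Withdraw gives -3. Proposed Compete is best. ✓
Firm B (product quality strong), facing Launch late: Compete gives 14, Withdraw gives 2. Proposed Compete is best. ✓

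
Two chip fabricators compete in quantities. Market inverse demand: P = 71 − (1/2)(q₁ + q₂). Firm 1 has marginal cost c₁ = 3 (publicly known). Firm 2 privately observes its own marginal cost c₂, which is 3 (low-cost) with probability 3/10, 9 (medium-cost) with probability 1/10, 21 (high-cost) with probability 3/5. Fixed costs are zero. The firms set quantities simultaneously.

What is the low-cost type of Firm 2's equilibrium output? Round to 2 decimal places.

41.53

Firm 2 with cost c maximizes (71 − (1/2)(q₁+q₂) − c)·q₂, giving q₂(c) = (71 − c − (1/2)q₁).
E[c₂] = 3/10·3 + 1/10·9 + 3/5·21 = 14.4
Firm 1's FOC against E[q₂] yields q₁ = (71 − 2·3 + E[c₂])/(3/2) = (71 − 6 + 14.4)/(3/2) = 52.9333.
q₂(low-cost) = (71 − 3 − (1/2)·52.9333) = 41.5333.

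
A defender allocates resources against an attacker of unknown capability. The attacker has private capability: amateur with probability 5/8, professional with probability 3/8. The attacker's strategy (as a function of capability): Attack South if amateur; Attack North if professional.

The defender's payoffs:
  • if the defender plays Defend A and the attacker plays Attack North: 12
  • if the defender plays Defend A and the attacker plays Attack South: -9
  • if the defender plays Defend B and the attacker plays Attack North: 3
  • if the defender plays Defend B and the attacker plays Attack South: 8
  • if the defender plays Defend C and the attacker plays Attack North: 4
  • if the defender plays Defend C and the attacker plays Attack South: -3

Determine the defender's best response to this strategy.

Defend B

Compute the defender's expected payoff for each action, taking the expectation over the attacker's type.
E[Defend A] = 5/8·(-9) + 3/8·(12) = -9/8
E[Defend B] = 5/8·(8) + 3/8·(3) = 49/8
E[Defend C] = 5/8·(-3) + 3/8·(4) = -3/8
Best response: Defend B (49/8 is the largest).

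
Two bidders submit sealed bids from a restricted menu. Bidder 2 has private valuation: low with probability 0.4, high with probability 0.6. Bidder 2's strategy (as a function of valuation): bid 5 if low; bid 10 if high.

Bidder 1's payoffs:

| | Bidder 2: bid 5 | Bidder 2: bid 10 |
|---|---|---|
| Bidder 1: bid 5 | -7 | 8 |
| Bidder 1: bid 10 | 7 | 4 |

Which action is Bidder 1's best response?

E[bid 5] = 0.4·(-7) + 0.6·(8) = 2
E[bid 10] = 0.4·(7) + 0.6·(4) = 5.2
Best response: bid 10 (5.2 is the largest).

bid 10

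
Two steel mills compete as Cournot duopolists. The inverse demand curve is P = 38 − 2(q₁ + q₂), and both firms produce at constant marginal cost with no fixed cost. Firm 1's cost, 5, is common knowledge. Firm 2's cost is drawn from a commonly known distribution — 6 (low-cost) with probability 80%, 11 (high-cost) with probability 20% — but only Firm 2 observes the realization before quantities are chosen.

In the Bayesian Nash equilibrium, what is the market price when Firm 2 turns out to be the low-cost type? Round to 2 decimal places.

16.17

Type-c best response for Firm 2: q₂(c) = (38 − c)/4 − q₁/2.
Firm 1 maximizes expected profit; its first-order condition is 38 − 4q₁ − 2E[q₂] − 5 = 0.
Substituting E[q₂] and solving: E[c₂] = 7, so q₁ = (38 − 2·5 + 7)/6 = 5.83333.
q₂(low-cost) = 5.08333, so P = 38 − 2·(5.83333 + 5.08333) = 16.1667.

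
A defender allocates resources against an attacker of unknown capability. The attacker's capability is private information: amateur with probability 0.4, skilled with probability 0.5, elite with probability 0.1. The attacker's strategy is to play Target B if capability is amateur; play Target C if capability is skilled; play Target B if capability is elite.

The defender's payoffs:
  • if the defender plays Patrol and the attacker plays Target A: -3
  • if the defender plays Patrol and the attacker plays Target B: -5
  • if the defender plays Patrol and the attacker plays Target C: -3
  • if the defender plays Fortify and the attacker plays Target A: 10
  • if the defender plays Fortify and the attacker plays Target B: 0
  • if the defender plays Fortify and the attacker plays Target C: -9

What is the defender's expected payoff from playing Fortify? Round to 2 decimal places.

-4.50

E[Fortify] = 0.4·0 + 0.5·(-9) + 0.1·0 = 0 + (-4.5) + 0 = -4.5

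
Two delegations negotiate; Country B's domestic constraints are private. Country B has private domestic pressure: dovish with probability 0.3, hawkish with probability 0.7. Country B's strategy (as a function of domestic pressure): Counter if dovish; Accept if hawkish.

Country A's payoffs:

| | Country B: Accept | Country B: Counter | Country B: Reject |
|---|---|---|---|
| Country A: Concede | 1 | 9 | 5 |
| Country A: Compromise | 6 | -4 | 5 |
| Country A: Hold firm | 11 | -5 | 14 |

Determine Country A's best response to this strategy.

Hold firm

E[Concede] = 0.3·(9) + 0.7·(1) = 3.4
E[Compromise] = 0.3·(-4) + 0.7·(6) = 3
E[Hold firm] = 0.3·(-5) + 0.7·(11) = 6.2
Best response: Hold firm (6.2 is the largest).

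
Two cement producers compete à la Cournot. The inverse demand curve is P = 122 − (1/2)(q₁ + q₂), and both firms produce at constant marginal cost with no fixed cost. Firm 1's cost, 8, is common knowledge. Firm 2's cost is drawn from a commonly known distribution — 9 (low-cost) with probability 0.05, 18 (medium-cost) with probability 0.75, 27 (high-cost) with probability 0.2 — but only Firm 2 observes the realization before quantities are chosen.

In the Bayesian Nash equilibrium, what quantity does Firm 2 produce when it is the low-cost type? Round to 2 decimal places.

Each type of Firm 2 best-responds to q₁; Firm 1 best-responds to the expected q₂ over Firm 2's types.
Firm 2 with cost c maximizes (122 − (1/2)(q₁+q₂) − c)·q₂, giving q₂(c) = (122 − c − (1/2)q₁).
E[c₂] = 0.05·9 + 0.75·18 + 0.2·27 = 19.35
Firm 1's FOC against E[q₂] yields q₁ = (122 − 2·8 + E[c₂])/(3/2) = (122 − 16 + 19.35)/(3/2) = 83.5667.
q₂(low-cost) = (122 − 9 − (1/2)·83.5667) = 71.2167.

71.22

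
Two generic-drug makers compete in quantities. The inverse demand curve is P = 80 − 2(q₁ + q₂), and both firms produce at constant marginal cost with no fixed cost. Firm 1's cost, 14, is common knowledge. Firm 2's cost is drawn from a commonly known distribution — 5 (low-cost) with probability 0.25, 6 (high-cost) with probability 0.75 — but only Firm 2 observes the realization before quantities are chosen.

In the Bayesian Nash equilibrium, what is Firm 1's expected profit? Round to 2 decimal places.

Type-c best response for Firm 2: q₂(c) = (80 − c)/4 − q₁/2.
Firm 1 maximizes expected profit; its first-order condition is 80 − 4q₁ − 2E[q₂] − 14 = 0.
Substituting E[q₂] and solving: E[c₂] = 5.75, so q₁ = (80 − 2·14 + 5.75)/6 = 9.625.
E[P] = 80 − 2·(q₁ + E[q₂]) = 33.25; Firm 1's expected profit = (E[P] − 14)·q₁ = (33.25 − 14)·9.625 = 185.281.

185.28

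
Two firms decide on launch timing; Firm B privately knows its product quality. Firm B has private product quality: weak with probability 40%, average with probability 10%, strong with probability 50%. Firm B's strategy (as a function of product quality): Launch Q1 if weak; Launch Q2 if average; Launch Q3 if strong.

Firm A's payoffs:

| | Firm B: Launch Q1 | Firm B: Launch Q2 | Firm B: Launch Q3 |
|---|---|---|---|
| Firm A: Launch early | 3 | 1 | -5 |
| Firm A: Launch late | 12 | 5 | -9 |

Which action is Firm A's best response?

Launch late

E[Launch early] = 0.4·(3) + 0.1·(1) + 0.5·(-5) = -1.2
E[Launch late] = 0.4·(12) + 0.1·(5) + 0.5·(-9) = 0.8
Best response: Launch late (0.8 is the largest).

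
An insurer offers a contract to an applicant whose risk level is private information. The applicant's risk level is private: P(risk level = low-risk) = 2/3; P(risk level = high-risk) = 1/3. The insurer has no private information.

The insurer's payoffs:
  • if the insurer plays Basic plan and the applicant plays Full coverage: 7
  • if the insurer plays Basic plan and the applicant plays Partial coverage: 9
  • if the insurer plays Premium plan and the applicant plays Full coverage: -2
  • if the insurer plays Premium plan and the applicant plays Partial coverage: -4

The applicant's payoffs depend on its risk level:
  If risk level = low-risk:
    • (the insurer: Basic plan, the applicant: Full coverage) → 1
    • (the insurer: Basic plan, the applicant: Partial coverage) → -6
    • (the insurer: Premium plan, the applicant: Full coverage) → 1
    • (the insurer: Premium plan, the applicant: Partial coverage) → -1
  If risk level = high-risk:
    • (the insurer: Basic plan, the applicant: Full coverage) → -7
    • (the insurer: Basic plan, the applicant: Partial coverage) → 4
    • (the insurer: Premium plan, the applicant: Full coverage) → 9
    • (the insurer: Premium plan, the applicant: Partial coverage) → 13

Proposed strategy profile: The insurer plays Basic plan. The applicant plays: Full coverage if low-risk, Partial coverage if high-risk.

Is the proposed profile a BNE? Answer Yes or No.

Yes

The insurer plays Basic plan: E[Basic plan] = 2/3·(7) + 1/3·(9) = 23/3; E[Premium plan] = -8/3. Best-responding. ✓
The applicant (risk level low-risk), facing Basic plan: Full coverage gives 1, Partial coverage gives -6. Proposed Full coverage is best. ✓
The applicant (risk level high-risk), facing Basic plan: Full coverage gives -7, Partial coverage gives 4. Proposed Partial coverage is best. ✓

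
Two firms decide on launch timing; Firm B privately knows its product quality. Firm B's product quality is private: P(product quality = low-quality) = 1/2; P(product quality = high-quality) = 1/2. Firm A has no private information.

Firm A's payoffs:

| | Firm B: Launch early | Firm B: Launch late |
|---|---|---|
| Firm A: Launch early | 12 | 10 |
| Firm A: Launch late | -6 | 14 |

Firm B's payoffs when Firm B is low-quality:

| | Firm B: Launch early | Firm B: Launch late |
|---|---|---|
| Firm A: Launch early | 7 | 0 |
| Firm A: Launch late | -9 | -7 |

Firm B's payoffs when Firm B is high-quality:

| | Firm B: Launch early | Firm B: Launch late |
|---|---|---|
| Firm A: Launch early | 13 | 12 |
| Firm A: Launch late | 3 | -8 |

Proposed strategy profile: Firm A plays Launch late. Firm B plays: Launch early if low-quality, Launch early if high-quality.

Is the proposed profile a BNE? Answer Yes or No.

No

Firm A plays Launch late: E[Launch late] = 1/2·(-6) + 1/2·(-6) = -6; E[Launch early] = 12. Not best-responding. ✗
Firm B (product quality low-quality), facing Launch late: Launch early gives -9, Launch late gives -7. Proposed Launch early is not best — profitable deviation exists. ✗
Firm B (product quality high-quality), facing Launch late: Launch early gives 3, Launch late gives -8. Proposed Launch early is best. ✓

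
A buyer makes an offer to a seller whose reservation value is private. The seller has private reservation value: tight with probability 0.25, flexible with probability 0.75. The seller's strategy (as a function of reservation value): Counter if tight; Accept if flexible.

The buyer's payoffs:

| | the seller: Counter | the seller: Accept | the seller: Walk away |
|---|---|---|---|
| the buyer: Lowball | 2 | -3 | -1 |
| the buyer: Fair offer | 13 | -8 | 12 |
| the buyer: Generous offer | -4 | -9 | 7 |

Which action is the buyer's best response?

Compute the buyer's expected payoff for each action, taking the expectation over the seller's type.
E[Lowball] = 0.25·(2) + 0.75·(-3) = -1.75
E[Fair offer] = 0.25·(13) + 0.75·(-8) = -2.75
E[Generous offer] = 0.25·(-4) + 0.75·(-9) = -7.75
Best response: Lowball (-1.75 is the largest).

Lowball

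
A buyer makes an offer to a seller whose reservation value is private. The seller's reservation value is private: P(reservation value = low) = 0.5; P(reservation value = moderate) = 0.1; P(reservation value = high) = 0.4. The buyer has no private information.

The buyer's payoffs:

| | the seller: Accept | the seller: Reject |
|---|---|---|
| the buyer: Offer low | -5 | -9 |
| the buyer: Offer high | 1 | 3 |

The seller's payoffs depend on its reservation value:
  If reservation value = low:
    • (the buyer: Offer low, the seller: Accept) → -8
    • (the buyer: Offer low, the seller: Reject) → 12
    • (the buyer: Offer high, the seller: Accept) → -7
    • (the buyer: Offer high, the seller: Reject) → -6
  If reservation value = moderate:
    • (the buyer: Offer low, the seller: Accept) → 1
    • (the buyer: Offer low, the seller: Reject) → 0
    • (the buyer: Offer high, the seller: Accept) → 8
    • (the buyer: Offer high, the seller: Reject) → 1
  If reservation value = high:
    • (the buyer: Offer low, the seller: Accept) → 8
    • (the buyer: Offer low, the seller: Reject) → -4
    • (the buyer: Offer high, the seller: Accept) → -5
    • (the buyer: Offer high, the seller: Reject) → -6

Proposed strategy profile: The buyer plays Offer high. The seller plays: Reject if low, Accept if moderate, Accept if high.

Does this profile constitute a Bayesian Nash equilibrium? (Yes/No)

Yes

A profile is a BNE iff every type of every player is best-responding given beliefs about the other side.
The buyer plays Offer high: E[Offer high] = 0.5·(3) + 0.1·(1) + 0.4·(1) = 2; E[Offer low] = -7. Best-responding. ✓
The seller (reservation value low), facing Offer high: Accept gives -7, Reject gives -6. Proposed Reject is best. ✓
The seller (reservation value moderate), facing Offer high: Accept gives 8, Reject gives 1. Proposed Accept is best. ✓
The seller (reservation value high), facing Offer high: Accept gives -5, Reject gives -6. Proposed Accept is best. ✓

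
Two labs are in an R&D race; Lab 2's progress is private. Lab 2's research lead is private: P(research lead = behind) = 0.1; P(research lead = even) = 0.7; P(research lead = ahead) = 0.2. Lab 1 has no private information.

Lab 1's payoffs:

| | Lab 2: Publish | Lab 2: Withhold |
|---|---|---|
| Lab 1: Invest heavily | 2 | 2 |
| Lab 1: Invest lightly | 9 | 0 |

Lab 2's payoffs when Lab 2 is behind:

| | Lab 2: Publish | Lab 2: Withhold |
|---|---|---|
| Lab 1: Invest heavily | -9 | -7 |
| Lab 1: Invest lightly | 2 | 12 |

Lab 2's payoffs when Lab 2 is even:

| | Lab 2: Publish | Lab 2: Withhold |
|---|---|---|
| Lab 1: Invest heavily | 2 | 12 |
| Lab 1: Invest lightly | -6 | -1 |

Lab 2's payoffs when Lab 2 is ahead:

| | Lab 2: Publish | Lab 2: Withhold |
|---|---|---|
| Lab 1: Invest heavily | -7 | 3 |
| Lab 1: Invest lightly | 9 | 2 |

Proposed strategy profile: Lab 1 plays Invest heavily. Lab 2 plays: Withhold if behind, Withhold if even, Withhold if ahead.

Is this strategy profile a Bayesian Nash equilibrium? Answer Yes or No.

Yes

Lab 1 plays Invest heavily: E[Invest heavily] = 0.1·(2) + 0.7·(2) + 0.2·(2) = 2; E[Invest lightly] = 0. Best-responding. ✓
Lab 2 (research lead behind), facing Invest heavily: Publish gives -9, Withhold gives -7. Proposed Withhold is best. ✓
Lab 2 (research lead even), facing Invest heavily: Publish gives 2, Withhold gives 12. Proposed Withhold is best. ✓
Lab 2 (research lead ahead), facing Invest heavily: Publish gives -7, Withhold gives 3. Proposed Withhold is best. ✓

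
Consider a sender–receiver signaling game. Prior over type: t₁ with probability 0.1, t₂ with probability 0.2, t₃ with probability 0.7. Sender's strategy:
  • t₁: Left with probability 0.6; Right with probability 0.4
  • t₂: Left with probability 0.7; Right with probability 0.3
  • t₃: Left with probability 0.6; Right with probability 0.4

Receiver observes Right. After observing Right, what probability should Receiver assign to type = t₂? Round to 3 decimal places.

Apply Bayes' rule using the sender's strategy as the likelihood.
P(Right) = 0.1·0.4 + 0.2·0.3 + 0.7·0.4 = 0.38
P(t₂ | Right) = (0.2·0.3) / 0.38 = 0.06 / 0.38 = 0.157895

0.158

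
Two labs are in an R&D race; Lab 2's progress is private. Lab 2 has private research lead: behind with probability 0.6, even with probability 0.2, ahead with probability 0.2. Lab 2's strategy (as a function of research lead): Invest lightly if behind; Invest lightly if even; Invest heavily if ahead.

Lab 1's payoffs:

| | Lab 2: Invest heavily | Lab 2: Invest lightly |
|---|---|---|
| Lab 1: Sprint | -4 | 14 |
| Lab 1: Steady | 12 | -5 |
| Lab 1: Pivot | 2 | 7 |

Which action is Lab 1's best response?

Sprint

E[Sprint] = 0.6·(14) + 0.2·(14) + 0.2·(-4) = 10.4
E[Steady] = 0.6·(-5) + 0.2·(-5) + 0.2·(12) = -1.6
E[Pivot] = 0.6·(7) + 0.2·(7) + 0.2·(2) = 6
Best response: Sprint (10.4 is the largest).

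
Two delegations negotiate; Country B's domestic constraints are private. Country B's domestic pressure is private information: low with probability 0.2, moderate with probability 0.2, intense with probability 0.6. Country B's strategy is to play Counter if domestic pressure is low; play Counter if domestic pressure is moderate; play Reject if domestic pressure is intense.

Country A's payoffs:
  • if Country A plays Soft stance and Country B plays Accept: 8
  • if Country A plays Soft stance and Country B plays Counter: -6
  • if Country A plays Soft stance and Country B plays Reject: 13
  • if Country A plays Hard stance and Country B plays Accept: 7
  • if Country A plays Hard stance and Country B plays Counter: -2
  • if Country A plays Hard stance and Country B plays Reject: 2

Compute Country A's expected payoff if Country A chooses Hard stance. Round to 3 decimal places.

0.400

Take the expectation over Country B's domestic pressure, weighting each type's action by its prior probability.
E[Hard stance] = 0.2·(-2) + 0.2·(-2) + 0.6·2 = (-0.4) + (-0.4) + 1.2 = 0.4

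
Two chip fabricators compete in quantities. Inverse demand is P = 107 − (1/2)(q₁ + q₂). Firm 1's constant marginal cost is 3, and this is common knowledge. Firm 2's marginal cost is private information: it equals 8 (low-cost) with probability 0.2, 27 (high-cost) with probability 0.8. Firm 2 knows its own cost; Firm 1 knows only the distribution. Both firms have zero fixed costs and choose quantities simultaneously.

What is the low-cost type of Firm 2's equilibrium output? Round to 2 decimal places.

Type-c best response for Firm 2: q₂(c) = (107 − c) − q₁/2.
Firm 1 maximizes expected profit; its first-order condition is 107 − q₁ − (1/2)E[q₂] − 3 = 0.
Substituting E[q₂] and solving: E[c₂] = 23.2, so q₁ = (107 − 2·3 + 23.2)/(3/2) = 82.8.
q₂(low-cost) = (107 − 8 − (1/2)·82.8) = 57.6.

57.60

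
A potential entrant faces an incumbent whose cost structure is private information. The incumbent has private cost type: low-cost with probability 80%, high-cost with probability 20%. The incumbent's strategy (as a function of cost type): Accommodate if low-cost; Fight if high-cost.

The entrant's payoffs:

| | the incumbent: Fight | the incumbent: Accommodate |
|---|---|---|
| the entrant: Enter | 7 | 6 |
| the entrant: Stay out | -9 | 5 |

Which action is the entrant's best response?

Enter

Compute the entrant's expected payoff for each action, taking the expectation over the incumbent's type.
E[Enter] = 0.8·(6) + 0.2·(7) = 6.2
E[Stay out] = 0.8·(5) + 0.2·(-9) = 2.2
Best response: Enter (6.2 is the largest).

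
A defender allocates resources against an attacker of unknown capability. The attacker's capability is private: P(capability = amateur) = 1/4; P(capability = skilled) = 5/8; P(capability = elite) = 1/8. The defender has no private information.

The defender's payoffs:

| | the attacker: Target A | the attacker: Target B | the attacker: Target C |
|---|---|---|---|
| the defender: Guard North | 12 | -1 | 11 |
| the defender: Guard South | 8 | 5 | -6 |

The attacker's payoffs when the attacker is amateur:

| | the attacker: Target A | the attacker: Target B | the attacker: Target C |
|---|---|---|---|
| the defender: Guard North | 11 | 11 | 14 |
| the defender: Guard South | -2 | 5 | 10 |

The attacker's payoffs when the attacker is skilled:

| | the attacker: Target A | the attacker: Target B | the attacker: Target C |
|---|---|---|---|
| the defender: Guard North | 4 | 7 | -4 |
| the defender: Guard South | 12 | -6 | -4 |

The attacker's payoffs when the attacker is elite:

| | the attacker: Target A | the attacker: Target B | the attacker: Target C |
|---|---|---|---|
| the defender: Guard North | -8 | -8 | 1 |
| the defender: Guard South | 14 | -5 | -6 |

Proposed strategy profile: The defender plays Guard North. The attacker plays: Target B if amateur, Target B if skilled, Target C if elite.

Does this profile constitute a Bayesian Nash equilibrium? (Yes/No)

The defender plays Guard North: E[Guard North] = 1/4·(-1) + 5/8·(-1) + 1/8·(11) = 1/2; E[Guard South] = 29/8. Not best-responding. ✗
The attacker (capability amateur), facing Guard North: Target A gives 11, Target B gives 11, Target C gives 14. Proposed Target B is not best — profitable deviation exists. ✗
The attacker (capability skilled), facing Guard North: Target A gives 4, Target B gives 7, Target C gives -4. Proposed Target B is best. ✓
The attacker (capability elite), facing Guard North: Target A gives -8, Target B gives -8, Target C gives 1. Proposed Target C is best. ✓

No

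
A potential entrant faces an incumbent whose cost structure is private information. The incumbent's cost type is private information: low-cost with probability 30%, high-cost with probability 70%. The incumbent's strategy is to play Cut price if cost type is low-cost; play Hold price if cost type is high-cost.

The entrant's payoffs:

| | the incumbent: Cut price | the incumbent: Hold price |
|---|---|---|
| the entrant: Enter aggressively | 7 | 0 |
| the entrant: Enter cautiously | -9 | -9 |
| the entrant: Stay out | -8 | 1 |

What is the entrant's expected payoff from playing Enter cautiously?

Take the expectation over the incumbent's cost type, weighting each type's action by its prior probability.
E[Enter cautiously] = 0.3·(-9) + 0.7·(-9) = (-2.7) + (-6.3) = -9

-9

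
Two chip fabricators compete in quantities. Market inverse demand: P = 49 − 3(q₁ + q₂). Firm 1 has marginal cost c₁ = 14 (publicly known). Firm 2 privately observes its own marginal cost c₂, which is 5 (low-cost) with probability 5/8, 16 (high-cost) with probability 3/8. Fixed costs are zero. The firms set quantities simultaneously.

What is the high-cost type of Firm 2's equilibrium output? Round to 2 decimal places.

3.83

Type-c best response for Firm 2: q₂(c) = (49 − c)/6 − q₁/2.
Firm 1 maximizes expected profit; its first-order condition is 49 − 6q₁ − 3E[q₂] − 14 = 0.
Substituting E[q₂] and solving: E[c₂] = 9.125, so q₁ = (49 − 2·14 + 9.125)/9 = 3.34722.
q₂(high-cost) = (49 − 16 − 3·3.34722)/6 = 3.82639.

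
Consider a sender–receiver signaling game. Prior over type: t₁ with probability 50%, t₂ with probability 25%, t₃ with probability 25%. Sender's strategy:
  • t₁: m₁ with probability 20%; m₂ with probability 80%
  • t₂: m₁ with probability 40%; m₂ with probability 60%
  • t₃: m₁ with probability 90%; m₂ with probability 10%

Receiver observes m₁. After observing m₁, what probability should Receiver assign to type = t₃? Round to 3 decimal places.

P(m₁) = 0.5·0.2 + 0.25·0.4 + 0.25·0.9 = 0.425
P(t₃ | m₁) = (0.25·0.9) / 0.425 = 0.225 / 0.425 = 0.529412

0.529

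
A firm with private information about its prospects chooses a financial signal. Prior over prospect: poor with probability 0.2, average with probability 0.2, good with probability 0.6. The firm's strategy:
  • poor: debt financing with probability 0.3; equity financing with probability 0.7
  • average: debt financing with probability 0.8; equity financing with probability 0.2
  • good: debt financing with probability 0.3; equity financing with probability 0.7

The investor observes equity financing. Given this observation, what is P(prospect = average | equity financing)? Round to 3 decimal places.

0.067

P(equity financing) = 0.2·0.7 + 0.2·0.2 + 0.6·0.7 = 0.6
P(average | equity financing) = (0.2·0.2) / 0.6 = 0.04 / 0.6 = 0.0666667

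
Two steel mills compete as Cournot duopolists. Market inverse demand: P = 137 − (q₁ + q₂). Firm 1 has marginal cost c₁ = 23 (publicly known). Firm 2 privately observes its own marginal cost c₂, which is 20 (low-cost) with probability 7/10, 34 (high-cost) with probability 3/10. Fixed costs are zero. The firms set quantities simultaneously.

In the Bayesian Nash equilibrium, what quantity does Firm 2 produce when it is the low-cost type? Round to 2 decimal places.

39.30

Each type of Firm 2 best-responds to q₁; Firm 1 best-responds to the expected q₂ over Firm 2's types.
Firm 2 with cost c maximizes (137 − (q₁+q₂) − c)·q₂, giving q₂(c) = (137 − c − q₁)/2.
E[c₂] = 7/10·20 + 3/10·34 = 24.2
Firm 1's FOC against E[q₂] yields q₁ = (137 − 2·23 + E[c₂])/3 = (137 − 46 + 24.2)/3 = 38.4.
q₂(low-cost) = (137 − 20 − 38.4)/2 = 39.3.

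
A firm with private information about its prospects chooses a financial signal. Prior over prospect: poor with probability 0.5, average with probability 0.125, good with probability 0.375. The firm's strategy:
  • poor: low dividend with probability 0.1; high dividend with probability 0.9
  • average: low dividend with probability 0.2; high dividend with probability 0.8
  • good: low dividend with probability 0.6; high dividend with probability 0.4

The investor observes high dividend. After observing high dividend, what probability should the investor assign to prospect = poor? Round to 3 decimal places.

0.643

Apply Bayes' rule using the sender's strategy as the likelihood.
P(high dividend) = 0.5·0.9 + 0.125·0.8 + 0.375·0.4 = 0.7
P(poor | high dividend) = (0.5·0.9) / 0.7 = 0.45 / 0.7 = 0.642857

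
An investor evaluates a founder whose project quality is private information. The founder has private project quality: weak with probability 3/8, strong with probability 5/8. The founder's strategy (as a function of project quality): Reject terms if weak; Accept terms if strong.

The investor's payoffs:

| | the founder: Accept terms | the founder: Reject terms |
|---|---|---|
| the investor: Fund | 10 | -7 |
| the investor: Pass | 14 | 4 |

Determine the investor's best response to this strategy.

Compute the investor's expected payoff for each action, taking the expectation over the founder's type.
E[Fund] = 3/8·(-7) + 5/8·(10) = 29/8
E[Pass] = 3/8·(4) + 5/8·(14) = 41/4
Best response: Pass (41/4 is the largest).

Pass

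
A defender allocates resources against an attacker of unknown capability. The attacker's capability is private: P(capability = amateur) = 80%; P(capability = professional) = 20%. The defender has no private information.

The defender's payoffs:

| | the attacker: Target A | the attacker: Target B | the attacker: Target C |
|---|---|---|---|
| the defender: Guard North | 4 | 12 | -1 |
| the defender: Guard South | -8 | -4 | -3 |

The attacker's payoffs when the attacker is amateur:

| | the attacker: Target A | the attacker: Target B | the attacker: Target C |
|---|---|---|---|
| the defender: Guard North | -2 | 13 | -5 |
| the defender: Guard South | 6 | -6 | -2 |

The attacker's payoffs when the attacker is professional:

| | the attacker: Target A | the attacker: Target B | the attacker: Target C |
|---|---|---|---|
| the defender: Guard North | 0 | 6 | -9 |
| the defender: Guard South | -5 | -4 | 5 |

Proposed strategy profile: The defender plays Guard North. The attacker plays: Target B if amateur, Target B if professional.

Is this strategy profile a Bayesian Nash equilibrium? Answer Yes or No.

A profile is a BNE iff every type of every player is best-responding given beliefs about the other side.
The defender plays Guard North: E[Guard North] = 0.8·(12) + 0.2·(12) = 12; E[Guard South] = -4. Best-responding. ✓
The attacker (capability amateur), facing Guard North: Target A gives -2, Target B gives 13, Target C gives -5. Proposed Target B is best. ✓
The attacker (capability professional), facing Guard North: Target A gives 0, Target B gives 6, Target C gives -9. Proposed Target B is best. ✓

Yes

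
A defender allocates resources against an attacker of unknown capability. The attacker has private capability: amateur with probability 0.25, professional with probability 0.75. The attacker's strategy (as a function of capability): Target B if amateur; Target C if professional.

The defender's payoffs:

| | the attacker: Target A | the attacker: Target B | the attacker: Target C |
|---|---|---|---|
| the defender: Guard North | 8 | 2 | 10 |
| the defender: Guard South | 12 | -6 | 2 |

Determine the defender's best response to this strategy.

Guard North

E[Guard North] = 0.25·(2) + 0.75·(10) = 8
E[Guard South] = 0.25·(-6) + 0.75·(2) = 0
Best response: Guard North (8 is the largest).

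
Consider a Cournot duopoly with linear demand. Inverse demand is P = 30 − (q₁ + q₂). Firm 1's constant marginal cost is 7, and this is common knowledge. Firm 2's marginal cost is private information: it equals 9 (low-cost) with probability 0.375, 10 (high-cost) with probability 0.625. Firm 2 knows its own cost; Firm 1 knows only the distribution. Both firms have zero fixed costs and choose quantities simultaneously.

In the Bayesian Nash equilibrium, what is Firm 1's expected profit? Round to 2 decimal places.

72.96

Each type of Firm 2 best-responds to q₁; Firm 1 best-responds to the expected q₂ over Firm 2's types.
Firm 2 with cost c maximizes (30 − (q₁+q₂) − c)·q₂, giving q₂(c) = (30 − c − q₁)/2.
E[c₂] = 0.375·9 + 0.625·10 = 9.625
Firm 1's FOC against E[q₂] yields q₁ = (30 − 2·7 + E[c₂])/3 = (30 − 14 + 9.625)/3 = 8.54167.
E[P] = 30 − (q₁ + E[q₂]) = 15.5417; Firm 1's expected profit = (E[P] − 7)·q₁ = (15.5417 − 7)·8.54167 = 72.9601.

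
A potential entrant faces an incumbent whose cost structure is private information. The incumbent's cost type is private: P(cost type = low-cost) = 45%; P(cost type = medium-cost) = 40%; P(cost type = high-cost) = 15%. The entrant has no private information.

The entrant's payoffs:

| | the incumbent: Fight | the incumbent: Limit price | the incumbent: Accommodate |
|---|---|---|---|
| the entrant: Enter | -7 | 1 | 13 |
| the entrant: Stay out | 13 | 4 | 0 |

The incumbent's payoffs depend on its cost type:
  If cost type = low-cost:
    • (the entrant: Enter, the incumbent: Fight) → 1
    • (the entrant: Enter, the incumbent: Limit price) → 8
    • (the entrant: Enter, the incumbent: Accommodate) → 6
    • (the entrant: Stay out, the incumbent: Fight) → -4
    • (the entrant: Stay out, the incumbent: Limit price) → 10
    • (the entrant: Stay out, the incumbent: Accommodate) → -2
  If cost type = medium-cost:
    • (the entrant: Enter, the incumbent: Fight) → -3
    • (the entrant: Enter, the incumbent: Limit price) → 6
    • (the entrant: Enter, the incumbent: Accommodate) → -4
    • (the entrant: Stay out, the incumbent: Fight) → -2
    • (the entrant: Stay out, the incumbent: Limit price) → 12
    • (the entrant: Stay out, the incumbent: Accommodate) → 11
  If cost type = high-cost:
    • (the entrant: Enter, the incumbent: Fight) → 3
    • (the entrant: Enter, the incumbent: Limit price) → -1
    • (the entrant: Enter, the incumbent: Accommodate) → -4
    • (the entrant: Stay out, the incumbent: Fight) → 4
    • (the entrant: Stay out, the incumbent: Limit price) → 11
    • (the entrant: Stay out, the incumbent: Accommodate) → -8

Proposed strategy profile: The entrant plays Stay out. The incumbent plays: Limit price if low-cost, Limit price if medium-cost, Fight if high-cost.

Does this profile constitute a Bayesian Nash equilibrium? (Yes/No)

No

The entrant plays Stay out: E[Stay out] = 0.45·(4) + 0.4·(4) + 0.15·(13) = 5.35; E[Enter] = -0.2. Best-responding. ✓
The incumbent (cost type low-cost), facing Stay out: Fight gives -4, Limit price gives 10, Accommodate gives -2. Proposed Limit price is best. ✓
The incumbent (cost type medium-cost), facing Stay out: Fight gives -2, Limit price gives 12, Accommodate gives 11. Proposed Limit price is best. ✓
The incumbent (cost type high-cost), facing Stay out: Fight gives 4, Limit price gives 11, Accommodate gives -8. Proposed Fight is not best — profitable deviation exists. ✗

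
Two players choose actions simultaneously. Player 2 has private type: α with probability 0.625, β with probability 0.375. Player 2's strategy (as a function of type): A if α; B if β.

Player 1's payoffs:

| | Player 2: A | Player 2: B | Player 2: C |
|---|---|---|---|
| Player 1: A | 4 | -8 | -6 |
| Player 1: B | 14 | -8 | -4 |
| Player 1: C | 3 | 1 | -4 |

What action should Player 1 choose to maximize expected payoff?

E[A] = 0.625·(4) + 0.375·(-8) = -0.5
E[B] = 0.625·(14) + 0.375·(-8) = 5.75
E[C] = 0.625·(3) + 0.375·(1) = 2.25
Best response: B (5.75 is the largest).

B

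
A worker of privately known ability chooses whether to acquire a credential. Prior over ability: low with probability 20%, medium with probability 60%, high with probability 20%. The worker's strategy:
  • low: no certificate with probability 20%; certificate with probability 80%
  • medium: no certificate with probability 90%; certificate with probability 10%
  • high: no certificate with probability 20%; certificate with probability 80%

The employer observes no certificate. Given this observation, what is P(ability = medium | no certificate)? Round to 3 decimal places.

P(no certificate) = 0.2·0.2 + 0.6·0.9 + 0.2·0.2 = 0.62
P(medium | no certificate) = (0.6·0.9) / 0.62 = 0.54 / 0.62 = 0.870968

0.871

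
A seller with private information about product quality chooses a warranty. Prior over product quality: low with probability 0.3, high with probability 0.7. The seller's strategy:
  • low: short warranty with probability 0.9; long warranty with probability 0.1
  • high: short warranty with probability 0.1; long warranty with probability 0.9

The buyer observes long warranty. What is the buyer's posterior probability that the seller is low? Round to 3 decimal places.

0.045

Apply Bayes' rule using the sender's strategy as the likelihood.
P(long warranty) = 0.3·0.1 + 0.7·0.9 = 0.66
P(low | long warranty) = (0.3·0.1) / 0.66 = 0.03 / 0.66 = 0.0454545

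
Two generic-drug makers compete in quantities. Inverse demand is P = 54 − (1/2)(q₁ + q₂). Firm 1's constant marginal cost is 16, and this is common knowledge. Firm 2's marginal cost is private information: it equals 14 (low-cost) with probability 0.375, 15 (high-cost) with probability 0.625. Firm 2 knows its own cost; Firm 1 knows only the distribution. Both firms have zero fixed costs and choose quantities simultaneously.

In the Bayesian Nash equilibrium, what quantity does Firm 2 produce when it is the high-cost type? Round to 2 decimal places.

Firm 2 with cost c maximizes (54 − (1/2)(q₁+q₂) − c)·q₂, giving q₂(c) = (54 − c − (1/2)q₁).
E[c₂] = 0.375·14 + 0.625·15 = 14.625
Firm 1's FOC against E[q₂] yields q₁ = (54 − 2·16 + E[c₂])/(3/2) = (54 − 32 + 14.625)/(3/2) = 24.4167.
q₂(high-cost) = (54 − 15 − (1/2)·24.4167) = 26.7917.

26.79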